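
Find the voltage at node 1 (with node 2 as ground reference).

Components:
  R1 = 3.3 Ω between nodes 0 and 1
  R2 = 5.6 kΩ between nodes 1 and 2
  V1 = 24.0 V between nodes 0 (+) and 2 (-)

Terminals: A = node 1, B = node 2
Nodal analysis, taking node 2 as the 0 V reference.
Source V1 fixes V_0 = 24 V.
KCL at each unknown node (sum of currents leaving = 0; resistances in Ω):
  Node 1: (V_1 - 24)/3.3 + (V_1 - 0)/5600 = 0
Collecting terms: 0.3032 × V_1 = 7.273  =>  V_1 = 23.99 V
The requested potential is V_1 = 23.99 V.

Final answer: V_1 = 23.99 V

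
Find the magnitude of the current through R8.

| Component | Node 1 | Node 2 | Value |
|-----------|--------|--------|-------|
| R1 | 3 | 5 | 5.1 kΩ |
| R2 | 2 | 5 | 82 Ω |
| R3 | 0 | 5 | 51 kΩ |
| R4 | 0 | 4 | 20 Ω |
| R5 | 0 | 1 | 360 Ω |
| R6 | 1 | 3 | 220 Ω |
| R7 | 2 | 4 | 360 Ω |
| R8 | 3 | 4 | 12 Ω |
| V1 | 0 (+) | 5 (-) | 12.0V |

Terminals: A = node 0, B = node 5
Nodal analysis, taking node 5 as the 0 V reference.
Source V1 fixes V_0 = 12 V.
KCL at each unknown node (sum of currents leaving = 0; resistances in Ω):
  Node 1: (V_1 - 12)/360 + (V_1 - V_3)/220 = 0
  Node 2: (V_2 - 0)/82 + (V_2 - V_4)/360 = 0
  Node 3: (V_3 - 0)/5100 + (V_3 - V_1)/220 + (V_3 - V_4)/12 = 0
  Node 4: (V_4 - 12)/20 + (V_4 - V_2)/360 + (V_4 - V_3)/12 = 0
Collecting terms (coefficients in siemens):
  0.007323·V_1 - 0.004545·V_3 = 0.03333
  0.01497·V_2 - 0.002778·V_4 = 0
  0.08807·V_3 - 0.004545·V_1 - 0.08333·V_4 = 0
  0.1361·V_4 - 0.002778·V_2 - 0.08333·V_3 = 0.6
Solving these 4 simultaneous equations (Gaussian elimination) gives:
  V_1 = 11.65 V, V_2 = 2.125 V, V_3 = 11.44 V, V_4 = 11.46 V
I_R8 = (V_3 - V_4)/R8 = (11.44 - 11.46)/12 = -0.001279 A
|I_R8| = 0.001279 A

Final answer: |I_R8| = 0.001279 A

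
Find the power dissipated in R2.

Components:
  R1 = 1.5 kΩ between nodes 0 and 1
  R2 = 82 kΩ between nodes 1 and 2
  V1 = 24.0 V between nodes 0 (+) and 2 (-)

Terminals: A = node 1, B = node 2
Nodal analysis, taking node 2 as the 0 V reference.
Source V1 fixes V_0 = 24 V.
KCL at each unknown node (sum of currents leaving = 0; resistances in Ω):
  Node 1: (V_1 - 24)/1500 + (V_1 - 0)/82000 = 0
Collecting terms: 0.0006789 × V_1 = 0.016  =>  V_1 = 23.57 V
I_R2 = (V_1 - V_2)/R2 = (23.57 - 0)/82000 = 0.0002874 A
P_R2 = I_R2² × R2 = (0.0002874)² × 82000 = 0.006774 W

Final answer: 0.006774 W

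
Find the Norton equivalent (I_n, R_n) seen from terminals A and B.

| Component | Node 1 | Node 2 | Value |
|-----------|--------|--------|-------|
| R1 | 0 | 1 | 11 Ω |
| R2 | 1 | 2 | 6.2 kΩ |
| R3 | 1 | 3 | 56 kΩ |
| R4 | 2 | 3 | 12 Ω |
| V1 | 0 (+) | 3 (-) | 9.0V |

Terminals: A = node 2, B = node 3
Find the Thévenin equivalent first; then I_n = V_th/R_th and R_n = R_th.
Step 1 — V_th is the open-circuit voltage V_A - V_B (nothing connected across the terminals).
Nodal analysis, taking node 3 as the 0 V reference.
Source V1 fixes V_0 = 9 V.
KCL at each unknown node (sum of currents leaving = 0; resistances in Ω):
  Node 1: (V_1 - 9)/11 + (V_1 - V_2)/6200 + (V_1 - 0)/56000 = 0
  Node 2: (V_2 - V_1)/6200 + (V_2 - 0)/12 = 0
Collecting terms (coefficients in siemens):
  0.09109·V_1 - 0.0001613·V_2 = 0.8182
  0.08349·V_2 - 0.0001613·V_1 = 0
Determinant D = (0.09109)(0.08349) - (-0.0001613)(-0.0001613) = 0.007605
V_1 = [(0.8182)(0.08349) - (-0.0001613)(0)]/D = 8.982 V
V_2 = [(0.09109)(0) - (0.8182)(-0.0001613)]/D = 0.01735 V
V_th = V_2 - V_3 = 0.01735 - 0 = 0.01735 V
Step 2 — R_th: zero the source — replace V1 by a short circuit (node 3 merges into node 0) — and find the resistance seen between A (node 2) and B (node 0).
Reduce the network between node 2 (A) and node 0 (B) by series/parallel combination:
  Rp1 = R1 ‖ R3 (parallel, both between nodes 0 and 1) = 1/(1/11 + 1/56000) = 11 Ω
  Rs1 = R2 + Rp1 (series, joined only at node 1) = 6200 + 11 = 6211 Ω
  Rp2 = R4 ‖ Rs1 (parallel, both between nodes 0 and 2) = 1/(1/12 + 1/6211) = 11.98 Ω
R_th = 11.98 Ω
I_n = V_th/R_th = 0.01735/11.98 = 0.001449 A, and R_n = R_th = 11.98 Ω

Final answer: I_n = 0.001449 A, R_n = 11.98 Ω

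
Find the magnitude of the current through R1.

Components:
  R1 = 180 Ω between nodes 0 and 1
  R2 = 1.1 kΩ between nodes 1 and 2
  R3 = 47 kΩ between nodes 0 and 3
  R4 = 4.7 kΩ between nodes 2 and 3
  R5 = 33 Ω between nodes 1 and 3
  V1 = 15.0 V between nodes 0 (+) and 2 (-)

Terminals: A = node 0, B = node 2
Nodal analysis, taking node 2 as the 0 V reference.
Source V1 fixes V_0 = 15 V.
KCL at each unknown node (sum of currents leaving = 0; resistances in Ω):
  Node 1: (V_1 - 15)/180 + (V_1 - 0)/1100 + (V_1 - V_3)/33 = 0
  Node 3: (V_3 - 15)/47000 + (V_3 - 0)/4700 + (V_3 - V_1)/33 = 0
Collecting terms (coefficients in siemens):
  0.03677·V_1 - 0.0303·V_3 = 0.08333
  0.03054·V_3 - 0.0303·V_1 = 0.0003191
Determinant D = (0.03677)(0.03054) - (-0.0303)(-0.0303) = 0.0002045
V_1 = [(0.08333)(0.03054) - (-0.0303)(0.0003191)]/D = 12.49 V
V_3 = [(0.03677)(0.0003191) - (0.08333)(-0.0303)]/D = 12.41 V
I_R1 = (V_0 - V_1)/R1 = (15 - 12.49)/180 = 0.01394 A
|I_R1| = 0.01394 A

Final answer: |I_R1| = 0.01394 A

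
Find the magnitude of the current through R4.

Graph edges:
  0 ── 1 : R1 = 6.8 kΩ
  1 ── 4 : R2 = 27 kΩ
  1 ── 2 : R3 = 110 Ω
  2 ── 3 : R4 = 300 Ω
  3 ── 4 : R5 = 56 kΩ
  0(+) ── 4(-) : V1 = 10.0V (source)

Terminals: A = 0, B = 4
Nodal analysis, taking node 4 as the 0 V reference.
Source V1 fixes V_0 = 10 V.
KCL at each unknown node (sum of currents leaving = 0; resistances in Ω):
  Node 1: (V_1 - 10)/6800 + (V_1 - 0)/27000 + (V_1 - V_2)/110 = 0
  Node 2: (V_2 - V_1)/110 + (V_2 - V_3)/300 = 0
  Node 3: (V_3 - V_2)/300 + (V_3 - 0)/56000 = 0
Collecting terms (coefficients in siemens):
  0.009275·V_1 - 0.009091·V_2 = 0.001471
  0.01242·V_2 - 0.009091·V_1 - 0.003333·V_3 = 0
  0.003351·V_3 - 0.003333·V_2 = 0
Solving these 3 simultaneous equations (Gaussian elimination) gives:
  V_1 = 7.287 V, V_2 = 7.272 V, V_3 = 7.234 V
I_R4 = (V_2 - V_3)/R4 = (7.272 - 7.234)/300 = 0.0001292 A
|I_R4| = 0.0001292 A

Final answer: |I_R4| = 0.0001292 A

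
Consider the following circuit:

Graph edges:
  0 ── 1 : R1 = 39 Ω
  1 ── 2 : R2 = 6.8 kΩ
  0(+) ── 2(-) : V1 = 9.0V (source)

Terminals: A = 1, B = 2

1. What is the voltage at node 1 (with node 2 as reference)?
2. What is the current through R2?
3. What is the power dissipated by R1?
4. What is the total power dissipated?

Nodal analysis, taking node 2 as the 0 V reference.
Source V1 fixes V_0 = 9 V.
KCL at each unknown node (sum of currents leaving = 0; resistances in Ω):
  Node 1: (V_1 - 9)/39 + (V_1 - 0)/6800 = 0
Collecting terms: 0.02579 × V_1 = 0.2308  =>  V_1 = 8.949 V
Part 1:
  Read off the nodal solution: V_1 = 8.949 V
Part 2:
  I_R2 = (V_1 - V_2)/R2 = (8.949 - 0)/6800 = 0.001316 A
  Magnitude: I_R2 = 0.001316 A
Part 3:
  I_R1 = (V_0 - V_1)/R1 = (9 - 8.949)/39 = 0.001316 A
  P_R1 = I_R1² × R1 = (0.001316)² × 39 = 0.00006754 W
Part 4:
  Power in each resistor, P = (ΔV)²/R:
    P_R1 = (9 - 8.949)²/39 = 0.00006754 W
    P_R2 = (8.949 - 0)²/6800 = 0.01178 W
  P_total = P_R1 + P_R2 = 0.01184 W

Final answers:
1. V_1 = 8.949 V
2. I_R2 = 0.001316 A
3. P_R1 = 6.754e-05 W
4. P_total = 0.01184 W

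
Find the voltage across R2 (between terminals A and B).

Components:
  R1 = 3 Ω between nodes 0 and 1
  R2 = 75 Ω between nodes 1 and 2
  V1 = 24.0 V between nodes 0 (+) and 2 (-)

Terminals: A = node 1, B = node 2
R1 and R2 are in series across V1 (node 0 → node 1 → node 2), and the output A–B is taken across R2, so this is a voltage divider.
Series current: I = V1/(R1 + R2) = 24/(3 + 75) = 24/78 = 0.3077 A
V_R2 = I × R2 = V1 × R2/(R1 + R2) = 24 × 75/78 = 23.08 V

Final answer: 23.08 V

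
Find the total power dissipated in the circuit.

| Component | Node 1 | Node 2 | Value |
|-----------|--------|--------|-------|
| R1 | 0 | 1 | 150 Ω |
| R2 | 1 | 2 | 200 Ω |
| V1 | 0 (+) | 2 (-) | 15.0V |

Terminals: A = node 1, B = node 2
Nodal analysis, taking node 2 as the 0 V reference.
Source V1 fixes V_0 = 15 V.
KCL at each unknown node (sum of currents leaving = 0; resistances in Ω):
  Node 1: (V_1 - 15)/150 + (V_1 - 0)/200 = 0
Collecting terms: 0.01167 × V_1 = 0.1  =>  V_1 = 8.571 V
Power in each resistor, P = (ΔV)²/R:
  P_R1 = (15 - 8.571)²/150 = 0.2755 W
  P_R2 = (8.571 - 0)²/200 = 0.3673 W
P_total = P_R1 + P_R2 = 0.6429 W

Final answer: 0.6429 W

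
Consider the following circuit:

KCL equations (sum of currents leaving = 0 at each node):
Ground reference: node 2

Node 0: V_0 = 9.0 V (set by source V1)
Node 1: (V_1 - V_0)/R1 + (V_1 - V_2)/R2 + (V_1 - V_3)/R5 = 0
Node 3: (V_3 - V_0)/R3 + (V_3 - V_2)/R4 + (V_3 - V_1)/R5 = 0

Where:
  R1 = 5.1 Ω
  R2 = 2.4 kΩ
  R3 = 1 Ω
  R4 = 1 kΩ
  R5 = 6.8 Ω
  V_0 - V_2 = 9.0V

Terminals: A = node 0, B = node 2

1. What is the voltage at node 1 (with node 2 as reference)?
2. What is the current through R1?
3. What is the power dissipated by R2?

Nodal analysis, taking node 2 as the 0 V reference.
Source V1 fixes V_0 = 9 V.
KCL at each unknown node (sum of currents leaving = 0; resistances in Ω):
  Node 1: (V_1 - 9)/5.1 + (V_1 - 0)/2400 + (V_1 - V_3)/6.8 = 0
  Node 3: (V_3 - 9)/1 + (V_3 - 0)/1000 + (V_3 - V_1)/6.8 = 0
Collecting terms (coefficients in siemens):
  0.3436·V_1 - 0.1471·V_3 = 1.765
  1.148·V_3 - 0.1471·V_1 = 9
Determinant D = (0.3436)(1.148) - (-0.1471)(-0.1471) = 0.3728
V_1 = [(1.765)(1.148) - (-0.1471)(9)]/D = 8.985 V
V_3 = [(0.3436)(9) - (1.765)(-0.1471)]/D = 8.99 V
Part 1:
  Read off the nodal solution: V_1 = 8.985 V
Part 2:
  I_R1 = (V_0 - V_1)/R1 = (9 - 8.985)/5.1 = 0.002961 A
  Magnitude: I_R1 = 0.002961 A
Part 3:
  I_R2 = (V_1 - V_2)/R2 = (8.985 - 0)/2400 = 0.003744 A
  P_R2 = I_R2² × R2 = (0.003744)² × 2400 = 0.03364 W

Final answers:
1. V_1 = 8.985 V
2. I_R1 = 0.002961 A
3. P_R2 = 0.03364 W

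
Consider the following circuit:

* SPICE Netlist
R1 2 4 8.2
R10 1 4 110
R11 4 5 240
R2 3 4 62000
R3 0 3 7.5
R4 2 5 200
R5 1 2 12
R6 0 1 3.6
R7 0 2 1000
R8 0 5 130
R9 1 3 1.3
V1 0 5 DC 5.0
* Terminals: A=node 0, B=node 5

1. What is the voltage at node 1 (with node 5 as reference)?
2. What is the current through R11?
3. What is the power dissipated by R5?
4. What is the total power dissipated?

Nodal analysis, taking node 5 as the 0 V reference.
Source V1 fixes V_0 = 5 V.
KCL at each unknown node (sum of currents leaving = 0; resistances in Ω):
  Node 1: (V_1 - V_2)/12 + (V_1 - 5)/3.6 + (V_1 - V_3)/1.3 + (V_1 - V_4)/110 = 0
  Node 2: (V_2 - V_4)/8.2 + (V_2 - 0)/200 + (V_2 - V_1)/12 + (V_2 - 5)/1000 = 0
  Node 3: (V_3 - V_4)/62000 + (V_3 - 5)/7.5 + (V_3 - V_1)/1.3 = 0
  Node 4: (V_4 - V_2)/8.2 + (V_4 - V_3)/62000 + (V_4 - V_1)/110 + (V_4 - 0)/240 = 0
Collecting terms (coefficients in siemens):
  1.139·V_1 - 0.08333·V_2 - 0.7692·V_3 - 0.009091·V_4 = 1.389
  0.2113·V_2 - 0.08333·V_1 - 0.122·V_4 = 0.005
  0.9026·V_3 - 0.7692·V_1 - 0.00001613·V_4 = 0.6667
  0.1352·V_4 - 0.009091·V_1 - 0.122·V_2 - 0.00001613·V_3 = 0
Solving these 4 simultaneous equations (Gaussian elimination) gives:
  V_1 = 4.898 V, V_2 = 4.475 V, V_3 = 4.913 V, V_4 = 4.366 V
Part 1:
  Read off the nodal solution: V_1 = 4.898 V
Part 2:
  I_R11 = (V_4 - V_5)/R11 = (4.366 - 0)/240 = 0.01819 A
  Magnitude: I_R11 = 0.01819 A
Part 3:
  I_R5 = (V_1 - V_2)/R5 = (4.898 - 4.475)/12 = 0.0352 A
  P_R5 = I_R5² × R5 = (0.0352)² × 12 = 0.01487 W
Part 4:
  Power in each resistor, P = (ΔV)²/R:
    P_R1 = (4.475 - 4.366)²/8.2 = 0.001461 W
    P_R2 = (4.913 - 4.366)²/62000 = 0.000004825 W
    P_R3 = (5 - 4.913)²/7.5 = 0.001014 W
    P_R4 = (4.475 - 0)²/200 = 0.1001 W
    P_R5 = (4.898 - 4.475)²/12 = 0.01487 W
    P_R6 = (5 - 4.898)²/3.6 = 0.002907 W
    P_R7 = (5 - 4.475)²/1000 = 0.0002753 W
    P_R8 = (5 - 0)²/130 = 0.1923 W
    P_R9 = (4.898 - 4.913)²/1.3 = 0.0001755 W
    P_R10 = (4.898 - 4.366)²/110 = 0.002571 W
    P_R11 = (4.366 - 0)²/240 = 0.07942 W
  P_total = P_R1 + P_R2 + P_R3 + P_R4 + P_R5 + P_R6 + P_R7 + P_R8 + P_R9 + P_R10 + P_R11 = 0.3951 W

Final answers:
1. V_1 = 4.898 V
2. I_R11 = 0.01819 A
3. P_R5 = 0.01487 W
4. P_total = 0.3951 W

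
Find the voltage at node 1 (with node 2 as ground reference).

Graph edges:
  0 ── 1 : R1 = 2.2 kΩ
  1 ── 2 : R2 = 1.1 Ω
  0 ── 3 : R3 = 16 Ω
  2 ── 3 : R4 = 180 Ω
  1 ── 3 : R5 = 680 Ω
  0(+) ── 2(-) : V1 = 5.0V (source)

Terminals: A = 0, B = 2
Nodal analysis, taking node 2 as the 0 V reference.
Source V1 fixes V_0 = 5 V.
KCL at each unknown node (sum of currents leaving = 0; resistances in Ω):
  Node 1: (V_1 - 5)/2200 + (V_1 - 0)/1.1 + (V_1 - V_3)/680 = 0
  Node 3: (V_3 - 5)/16 + (V_3 - 0)/180 + (V_3 - V_1)/680 = 0
Collecting terms (coefficients in siemens):
  0.911·V_1 - 0.001471·V_3 = 0.002273
  0.06953·V_3 - 0.001471·V_1 = 0.3125
Determinant D = (0.911)(0.06953) - (-0.001471)(-0.001471) = 0.06334
V_1 = [(0.002273)(0.06953) - (-0.001471)(0.3125)]/D = 0.009751 V
V_3 = [(0.911)(0.3125) - (0.002273)(-0.001471)]/D = 4.495 V
The requested potential is V_1 = 0.009751 V.

Final answer: V_1 = 0.009751 V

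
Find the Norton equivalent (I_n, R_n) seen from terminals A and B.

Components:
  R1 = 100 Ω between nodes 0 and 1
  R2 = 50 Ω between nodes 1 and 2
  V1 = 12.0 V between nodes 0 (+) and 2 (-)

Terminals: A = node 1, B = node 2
Find the Thévenin equivalent first; then I_n = V_th/R_th and R_n = R_th.
Step 1 — V_th is the open-circuit voltage V_A - V_B (nothing connected across the terminals).
Nodal analysis, taking node 2 as the 0 V reference.
Source V1 fixes V_0 = 12 V.
KCL at each unknown node (sum of currents leaving = 0; resistances in Ω):
  Node 1: (V_1 - 12)/100 + (V_1 - 0)/50 = 0
Collecting terms: 0.03 × V_1 = 0.12  =>  V_1 = 4 V
V_th = V_1 - V_2 = 4 - 0 = 4 V
Step 2 — R_th: zero the source — replace V1 by a short circuit (node 2 merges into node 0) — and find the resistance seen between A (node 1) and B (node 0).
Reduce the network between node 1 (A) and node 0 (B) by series/parallel combination:
  Rp1 = R1 ‖ R2 (parallel, both between nodes 0 and 1) = 1/(1/100 + 1/50) = 33.33 Ω
R_th = 33.33 Ω
I_n = V_th/R_th = 4/33.33 = 0.12 A, and R_n = R_th = 33.33 Ω

Final answer: I_n = 0.12 A, R_n = 33.33 Ω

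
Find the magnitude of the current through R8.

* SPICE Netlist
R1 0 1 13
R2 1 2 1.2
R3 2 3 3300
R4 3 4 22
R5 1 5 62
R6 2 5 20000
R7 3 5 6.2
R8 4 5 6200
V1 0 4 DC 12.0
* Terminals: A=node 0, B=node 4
Nodal analysis, taking node 4 as the 0 V reference.
Source V1 fixes V_0 = 12 V.
KCL at each unknown node (sum of currents leaving = 0; resistances in Ω):
  Node 1: (V_1 - 12)/13 + (V_1 - V_2)/1.2 + (V_1 - V_5)/62 = 0
  Node 2: (V_2 - V_1)/1.2 + (V_2 - V_3)/3300 + (V_2 - V_5)/20000 = 0
  Node 3: (V_3 - V_2)/3300 + (V_3 - 0)/22 + (V_3 - V_5)/6.2 = 0
  Node 5: (V_5 - V_1)/62 + (V_5 - V_2)/20000 + (V_5 - V_3)/6.2 + (V_5 - 0)/6200 = 0
Collecting terms (coefficients in siemens):
  0.9264·V_1 - 0.8333·V_2 - 0.01613·V_5 = 0.9231
  0.8337·V_2 - 0.8333·V_1 - 0.000303·V_3 - 0.00005·V_5 = 0
  0.207·V_3 - 0.000303·V_2 - 0.1613·V_5 = 0
  0.1776·V_5 - 0.01613·V_1 - 0.00005·V_2 - 0.1613·V_3 = 0
Solving these 4 simultaneous equations (Gaussian elimination) gives:
  V_1 = 10.46 V, V_2 = 10.46 V, V_3 = 2.589 V, V_5 = 3.304 V
I_R8 = (V_4 - V_5)/R8 = (0 - 3.304)/6200 = -0.0005329 A
|I_R8| = 0.0005329 A

Final answer: |I_R8| = 0.0005329 A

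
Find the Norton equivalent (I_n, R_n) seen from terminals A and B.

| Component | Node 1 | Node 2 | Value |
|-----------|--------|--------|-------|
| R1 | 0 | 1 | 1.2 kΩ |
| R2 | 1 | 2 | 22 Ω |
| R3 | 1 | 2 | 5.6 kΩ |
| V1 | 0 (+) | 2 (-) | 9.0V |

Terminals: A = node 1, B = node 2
Find the Thévenin equivalent first; then I_n = V_th/R_th and R_n = R_th.
Step 1 — V_th is the open-circuit voltage V_A - V_B (nothing connected across the terminals).
Nodal analysis, taking node 2 as the 0 V reference.
Source V1 fixes V_0 = 9 V.
KCL at each unknown node (sum of currents leaving = 0; resistances in Ω):
  Node 1: (V_1 - 9)/1200 + (V_1 - 0)/22 + (V_1 - 0)/5600 = 0
Collecting terms: 0.04647 × V_1 = 0.0075  =>  V_1 = 0.1614 V
V_th = V_1 - V_2 = 0.1614 - 0 = 0.1614 V
Step 2 — R_th: zero the source — replace V1 by a short circuit (node 2 merges into node 0) — and find the resistance seen between A (node 1) and B (node 0).
Reduce the network between node 1 (A) and node 0 (B) by series/parallel combination:
  Rp1 = R1 ‖ R2 ‖ R3 (parallel, all between nodes 0 and 1) = 1/(1/1200 + 1/22 + 1/5600) = 21.52 Ω
R_th = 21.52 Ω
I_n = V_th/R_th = 0.1614/21.52 = 0.0075 A, and R_n = R_th = 21.52 Ω

Final answer: I_n = 0.0075 A, R_n = 21.52 Ω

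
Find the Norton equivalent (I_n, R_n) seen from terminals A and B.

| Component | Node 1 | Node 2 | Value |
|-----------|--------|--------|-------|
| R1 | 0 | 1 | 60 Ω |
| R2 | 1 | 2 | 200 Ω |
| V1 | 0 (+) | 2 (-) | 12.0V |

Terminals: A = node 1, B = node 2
Find the Thévenin equivalent first; then I_n = V_th/R_th and R_n = R_th.
Step 1 — V_th is the open-circuit voltage V_A - V_B (nothing connected across the terminals).
Nodal analysis, taking node 2 as the 0 V reference.
Source V1 fixes V_0 = 12 V.
KCL at each unknown node (sum of currents leaving = 0; resistances in Ω):
  Node 1: (V_1 - 12)/60 + (V_1 - 0)/200 = 0
Collecting terms: 0.02167 × V_1 = 0.2  =>  V_1 = 9.231 V
V_th = V_1 - V_2 = 9.231 - 0 = 9.231 V
Step 2 — R_th: zero the source — replace V1 by a short circuit (node 2 merges into node 0) — and find the resistance seen between A (node 1) and B (node 0).
Reduce the network between node 1 (A) and node 0 (B) by series/parallel combination:
  Rp1 = R1 ‖ R2 (parallel, both between nodes 0 and 1) = 1/(1/60 + 1/200) = 46.15 Ω
R_th = 46.15 Ω
I_n = V_th/R_th = 9.231/46.15 = 0.2 A, and R_n = R_th = 46.15 Ω

Final answer: I_n = 0.2 A, R_n = 46.15 Ω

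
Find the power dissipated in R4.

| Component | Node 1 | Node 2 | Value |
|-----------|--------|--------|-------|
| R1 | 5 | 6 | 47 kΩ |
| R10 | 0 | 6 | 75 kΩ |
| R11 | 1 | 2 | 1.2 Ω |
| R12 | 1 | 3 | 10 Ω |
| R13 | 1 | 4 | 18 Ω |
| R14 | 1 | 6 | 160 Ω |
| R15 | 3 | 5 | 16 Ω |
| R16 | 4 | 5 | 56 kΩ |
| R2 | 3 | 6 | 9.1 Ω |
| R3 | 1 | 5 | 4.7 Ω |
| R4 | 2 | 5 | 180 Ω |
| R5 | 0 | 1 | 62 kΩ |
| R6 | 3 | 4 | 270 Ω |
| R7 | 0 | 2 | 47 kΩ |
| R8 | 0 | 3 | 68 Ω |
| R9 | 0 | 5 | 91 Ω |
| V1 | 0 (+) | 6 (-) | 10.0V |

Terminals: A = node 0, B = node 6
Nodal analysis, taking node 6 as the 0 V reference.
Source V1 fixes V_0 = 10 V.
KCL at each unknown node (sum of currents leaving = 0; resistances in Ω):
  Node 1: (V_1 - V_5)/4.7 + (V_1 - 10)/62000 + (V_1 - V_2)/1.2 + (V_1 - V_3)/10 + (V_1 - V_4)/18 + (V_1 - 0)/160 = 0
  Node 2: (V_2 - V_5)/180 + (V_2 - 10)/47000 + (V_2 - V_1)/1.2 = 0
  Node 3: (V_3 - 0)/9.1 + (V_3 - V_4)/270 + (V_3 - 10)/68 + (V_3 - V_1)/10 + (V_3 - V_5)/16 = 0
  Node 4: (V_4 - V_3)/270 + (V_4 - V_1)/18 + (V_4 - V_5)/56000 = 0
  Node 5: (V_5 - 0)/47000 + (V_5 - V_1)/4.7 + (V_5 - V_2)/180 + (V_5 - 10)/91 + (V_5 - V_3)/16 + (V_5 - V_4)/56000 = 0
Collecting terms (coefficients in siemens):
  1.208·V_1 - 0.8333·V_2 - 0.1·V_3 - 0.05556·V_4 - 0.2128·V_5 = 0.0001613
  0.8389·V_2 - 0.8333·V_1 - 0.005556·V_5 = 0.0002128
  0.2908·V_3 - 0.1·V_1 - 0.003704·V_4 - 0.0625·V_5 = 0.1471
  0.05928·V_4 - 0.05556·V_1 - 0.003704·V_3 - 0.00001786·V_5 = 0
  0.2918·V_5 - 0.2128·V_1 - 0.005556·V_2 - 0.0625·V_3 - 0.00001786·V_4 = 0.1099
Solving these 5 simultaneous equations (Gaussian elimination) gives:
  V_1 = 2.101 V, V_2 = 2.102 V, V_3 = 1.754 V, V_4 = 2.079 V
  V_5 = 2.324 V
I_R4 = (V_2 - V_5)/R4 = (2.102 - 2.324)/180 = -0.00123 A
P_R4 = I_R4² × R4 = (-0.00123)² × 180 = 0.0002723 W

Final answer: 0.0002723 W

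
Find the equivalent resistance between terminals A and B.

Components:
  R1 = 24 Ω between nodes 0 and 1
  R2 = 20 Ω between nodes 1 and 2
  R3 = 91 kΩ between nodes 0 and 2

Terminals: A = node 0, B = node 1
Reduce the network between node 0 (A) and node 1 (B) by series/parallel combination:
  Rs1 = R3 + R2 (series, joined only at node 2) = 91000 + 20 = 91020 Ω
  Rp1 = R1 ‖ Rs1 (parallel, both between nodes 0 and 1) = 1/(1/24 + 1/91020) = 23.99 Ω
R_eq = 23.99 Ω

Final answer: 23.99 Ω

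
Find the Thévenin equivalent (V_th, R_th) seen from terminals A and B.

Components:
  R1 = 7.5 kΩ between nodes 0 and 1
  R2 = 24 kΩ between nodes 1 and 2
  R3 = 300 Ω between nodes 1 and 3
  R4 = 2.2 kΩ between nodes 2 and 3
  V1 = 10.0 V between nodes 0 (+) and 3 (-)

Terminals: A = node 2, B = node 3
Step 1 — V_th is the open-circuit voltage V_A - V_B (nothing connected across the terminals).
Nodal analysis, taking node 3 as the 0 V reference.
Source V1 fixes V_0 = 10 V.
KCL at each unknown node (sum of currents leaving = 0; resistances in Ω):
  Node 1: (V_1 - 10)/7500 + (V_1 - V_2)/24000 + (V_1 - 0)/300 = 0
  Node 2: (V_2 - V_1)/24000 + (V_2 - 0)/2200 = 0
Collecting terms (coefficients in siemens):
  0.003508·V_1 - 0.00004167·V_2 = 0.001333
  0.0004962·V_2 - 0.00004167·V_1 = 0
Determinant D = (0.003508)(0.0004962) - (-0.00004167)(-0.00004167) = 0.000001739
V_1 = [(0.001333)(0.0004962) - (-0.00004167)(0)]/D = 0.3804 V
V_2 = [(0.003508)(0) - (0.001333)(-0.00004167)]/D = 0.03194 V
V_th = V_2 - V_3 = 0.03194 - 0 = 0.03194 V
Step 2 — R_th: zero the source — replace V1 by a short circuit (node 3 merges into node 0) — and find the resistance seen between A (node 2) and B (node 0).
Reduce the network between node 2 (A) and node 0 (B) by series/parallel combination:
  Rp1 = R1 ‖ R3 (parallel, both between nodes 0 and 1) = 1/(1/7500 + 1/300) = 288.5 Ω
  Rs1 = R2 + Rp1 (series, joined only at node 1) = 24000 + 288.5 = 24290 Ω
  Rp2 = R4 ‖ Rs1 (parallel, both between nodes 0 and 2) = 1/(1/2200 + 1/24290) = 2017 Ω
R_th = 2.017 kΩ

Final answer: V_th = 0.03194 V, R_th = 2.017 kΩ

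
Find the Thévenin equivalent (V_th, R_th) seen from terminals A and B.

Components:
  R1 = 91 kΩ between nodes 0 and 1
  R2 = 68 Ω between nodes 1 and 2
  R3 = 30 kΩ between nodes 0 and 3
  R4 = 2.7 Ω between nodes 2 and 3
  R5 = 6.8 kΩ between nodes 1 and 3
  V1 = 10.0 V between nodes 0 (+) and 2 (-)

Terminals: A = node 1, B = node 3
Step 1 — V_th is the open-circuit voltage V_A - V_B (nothing connected across the terminals).
Nodal analysis, taking node 2 as the 0 V reference.
Source V1 fixes V_0 = 10 V.
KCL at each unknown node (sum of currents leaving = 0; resistances in Ω):
  Node 1: (V_1 - 10)/91000 + (V_1 - 0)/68 + (V_1 - V_3)/6800 = 0
  Node 3: (V_3 - 10)/30000 + (V_3 - 0)/2.7 + (V_3 - V_1)/6800 = 0
Collecting terms (coefficients in siemens):
  0.01486·V_1 - 0.0001471·V_3 = 0.0001099
  0.3706·V_3 - 0.0001471·V_1 = 0.0003333
Determinant D = (0.01486)(0.3706) - (-0.0001471)(-0.0001471) = 0.005508
V_1 = [(0.0001099)(0.3706) - (-0.0001471)(0.0003333)]/D = 0.007402 V
V_3 = [(0.01486)(0.0003333) - (0.0001099)(-0.0001471)]/D = 0.0009025 V
V_th = V_1 - V_3 = 0.007402 - 0.0009025 = 0.0065 V
Step 2 — R_th: zero the source — replace V1 by a short circuit (node 2 merges into node 0) — and find the resistance seen between A (node 1) and B (node 3).
Reduce the network between node 1 (A) and node 3 (B) by series/parallel combination:
  Rp1 = R1 ‖ R2 (parallel, both between nodes 0 and 1) = 1/(1/91000 + 1/68) = 67.95 Ω
  Rp2 = R3 ‖ R4 (parallel, both between nodes 0 and 3) = 1/(1/30000 + 1/2.7) = 2.7 Ω
  Rs1 = Rp1 + Rp2 (series, joined only at node 0) = 67.95 + 2.7 = 70.65 Ω
  Rp3 = R5 ‖ Rs1 (parallel, both between nodes 1 and 3) = 1/(1/6800 + 1/70.65) = 69.92 Ω
R_th = 69.92 Ω

Final answer: V_th = 0.0065 V, R_th = 69.92 Ω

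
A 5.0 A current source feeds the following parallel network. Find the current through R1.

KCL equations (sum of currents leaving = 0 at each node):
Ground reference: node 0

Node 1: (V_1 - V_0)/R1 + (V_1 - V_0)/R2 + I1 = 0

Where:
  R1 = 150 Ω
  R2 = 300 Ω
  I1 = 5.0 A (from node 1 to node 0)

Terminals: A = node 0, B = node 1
All resistors sit directly between nodes 0 and 1, so they are in parallel and share one voltage V; the full source current 5 A splits among them.
1/R_par = 1/150 + 1/300 = 0.01 S  =>  R_par = 100 Ω
V = I × R_par = 5 × 100 = 500 V
I_R1 = V/R1 = 500/150 = 3.333 A

Final answer: 3.333 A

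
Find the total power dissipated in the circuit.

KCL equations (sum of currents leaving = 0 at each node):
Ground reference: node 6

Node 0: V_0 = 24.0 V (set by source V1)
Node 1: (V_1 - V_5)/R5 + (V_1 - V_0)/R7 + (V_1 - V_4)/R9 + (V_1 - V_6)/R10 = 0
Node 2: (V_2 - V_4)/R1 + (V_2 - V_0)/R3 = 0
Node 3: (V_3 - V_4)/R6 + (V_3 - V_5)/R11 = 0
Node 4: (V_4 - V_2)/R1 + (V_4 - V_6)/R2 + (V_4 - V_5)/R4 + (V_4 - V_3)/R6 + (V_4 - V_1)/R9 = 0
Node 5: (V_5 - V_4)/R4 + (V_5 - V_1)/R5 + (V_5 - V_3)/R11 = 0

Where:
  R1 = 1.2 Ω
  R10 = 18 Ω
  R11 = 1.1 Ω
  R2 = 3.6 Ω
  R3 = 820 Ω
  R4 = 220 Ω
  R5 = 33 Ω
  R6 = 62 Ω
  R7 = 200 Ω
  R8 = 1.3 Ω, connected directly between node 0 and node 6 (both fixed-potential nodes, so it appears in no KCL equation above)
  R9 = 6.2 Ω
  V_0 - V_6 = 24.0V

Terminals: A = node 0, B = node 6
Nodal analysis, taking node 6 as the 0 V reference.
Source V1 fixes V_0 = 24 V.
KCL at each unknown node (sum of currents leaving = 0; resistances in Ω):
  Node 1: (V_1 - V_5)/33 + (V_1 - 24)/200 + (V_1 - V_4)/6.2 + (V_1 - 0)/18 = 0
  Node 2: (V_2 - V_4)/1.2 + (V_2 - 24)/820 = 0
  Node 3: (V_3 - V_4)/62 + (V_3 - V_5)/1.1 = 0
  Node 4: (V_4 - V_2)/1.2 + (V_4 - 0)/3.6 + (V_4 - V_5)/220 + (V_4 - V_3)/62 + (V_4 - V_1)/6.2 = 0
  Node 5: (V_5 - V_4)/220 + (V_5 - V_1)/33 + (V_5 - V_3)/1.1 = 0
Collecting terms (coefficients in siemens):
  0.2521·V_1 - 0.1613·V_4 - 0.0303·V_5 = 0.12
  0.8346·V_2 - 0.8333·V_4 = 0.02927
  0.9252·V_3 - 0.01613·V_4 - 0.9091·V_5 = 0
  1.293·V_4 - 0.1613·V_1 - 0.8333·V_2 - 0.01613·V_3 - 0.004545·V_5 = 0
  0.9439·V_5 - 0.0303·V_1 - 0.9091·V_3 - 0.004545·V_4 = 0
Solving these 5 simultaneous equations (Gaussian elimination) gives:
  V_1 = 0.7832 V, V_2 = 0.3994 V, V_3 = 0.6106 V, V_4 = 0.3649 V
  V_5 = 0.6149 V
Power in each resistor, P = (ΔV)²/R:
  P_R1 = (0.3994 - 0.3649)²/1.2 = 0.000994 W
  P_R2 = (0.3649 - 0)²/3.6 = 0.03698 W
  P_R3 = (24 - 0.3994)²/820 = 0.6793 W
  P_R4 = (0.3649 - 0.6149)²/220 = 0.0002842 W
  P_R5 = (0.7832 - 0.6149)²/33 = 0.0008581 W
  P_R6 = (0.6106 - 0.3649)²/62 = 0.0009736 W
  P_R7 = (24 - 0.7832)²/200 = 2.695 W
  P_R8 = (24 - 0)²/1.3 = 443.1 W
  P_R9 = (0.7832 - 0.3649)²/6.2 = 0.02823 W
  P_R10 = (0.7832 - 0)²/18 = 0.03408 W
  P_R11 = (0.6106 - 0.6149)²/1.1 = 0.00001727 W
P_total = P_R1 + P_R2 + P_R3 + P_R4 + P_R5 + P_R6 + P_R7 + P_R8 + P_R9 + P_R10 + P_R11 = 446.6 W

Final answer: 446.6 W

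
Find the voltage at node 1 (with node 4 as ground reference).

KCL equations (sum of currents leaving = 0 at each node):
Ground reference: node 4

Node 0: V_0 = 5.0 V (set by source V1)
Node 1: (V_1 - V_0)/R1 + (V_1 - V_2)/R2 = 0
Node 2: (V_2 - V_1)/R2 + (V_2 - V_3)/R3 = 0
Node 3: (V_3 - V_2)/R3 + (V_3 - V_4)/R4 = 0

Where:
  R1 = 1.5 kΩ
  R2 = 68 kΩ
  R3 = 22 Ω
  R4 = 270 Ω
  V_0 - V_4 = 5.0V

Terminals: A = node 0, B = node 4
Nodal analysis, taking node 4 as the 0 V reference.
Source V1 fixes V_0 = 5 V.
KCL at each unknown node (sum of currents leaving = 0; resistances in Ω):
  Node 1: (V_1 - 5)/1500 + (V_1 - V_2)/68000 = 0
  Node 2: (V_2 - V_1)/68000 + (V_2 - V_3)/22 = 0
  Node 3: (V_3 - V_2)/22 + (V_3 - 0)/270 = 0
Collecting terms (coefficients in siemens):
  0.0006814·V_1 - 0.00001471·V_2 = 0.003333
  0.04547·V_2 - 0.00001471·V_1 - 0.04545·V_3 = 0
  0.04916·V_3 - 0.04545·V_2 = 0
Solving these 3 simultaneous equations (Gaussian elimination) gives:
  V_1 = 4.893 V, V_2 = 0.02092 V, V_3 = 0.01934 V
The requested potential is V_1 = 4.893 V.

Final answer: V_1 = 4.893 V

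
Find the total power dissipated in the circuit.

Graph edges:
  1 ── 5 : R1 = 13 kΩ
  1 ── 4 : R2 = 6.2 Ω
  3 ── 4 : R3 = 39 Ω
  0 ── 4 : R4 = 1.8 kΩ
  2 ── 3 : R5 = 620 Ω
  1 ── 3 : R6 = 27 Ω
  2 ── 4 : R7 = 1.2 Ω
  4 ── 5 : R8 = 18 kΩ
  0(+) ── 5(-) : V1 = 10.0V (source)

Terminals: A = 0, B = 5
Nodal analysis, taking node 5 as the 0 V reference.
Source V1 fixes V_0 = 10 V.
KCL at each unknown node (sum of currents leaving = 0; resistances in Ω):
  Node 1: (V_1 - 0)/13000 + (V_1 - V_4)/6.2 + (V_1 - V_3)/27 = 0
  Node 2: (V_2 - V_3)/620 + (V_2 - V_4)/1.2 = 0
  Node 3: (V_3 - V_4)/39 + (V_3 - V_2)/620 + (V_3 - V_1)/27 = 0
  Node 4: (V_4 - V_1)/6.2 + (V_4 - V_3)/39 + (V_4 - 10)/1800 + (V_4 - V_2)/1.2 + (V_4 - 0)/18000 = 0
Collecting terms (coefficients in siemens):
  0.1984·V_1 - 0.03704·V_3 - 0.1613·V_4 = 0
  0.8349·V_2 - 0.001613·V_3 - 0.8333·V_4 = 0
  0.06429·V_3 - 0.03704·V_1 - 0.001613·V_2 - 0.02564·V_4 = 0
  1.021·V_4 - 0.1613·V_1 - 0.8333·V_2 - 0.02564·V_3 = 0.005556
Solving these 4 simultaneous equations (Gaussian elimination) gives:
  V_1 = 8.071 V, V_2 = 8.075 V, V_3 = 8.073 V, V_4 = 8.075 V
Power in each resistor, P = (ΔV)²/R:
  P_R1 = (8.071 - 0)²/13000 = 0.005011 W
  P_R2 = (8.071 - 8.075)²/6.2 = 0.000001985 W
  P_R3 = (8.073 - 8.075)²/39 = 0.0000001047 W
  P_R4 = (10 - 8.075)²/1800 = 0.002059 W
  P_R5 = (8.075 - 8.073)²/620 = 0.000000006562 W
  P_R6 = (8.071 - 8.073)²/27 = 0.00000008189 W
  P_R7 = (8.075 - 8.075)²/1.2 = 0.0000000000127 W
  P_R8 = (8.075 - 0)²/18000 = 0.003622 W
P_total = P_R1 + P_R2 + P_R3 + P_R4 + P_R5 + P_R6 + P_R7 + P_R8 = 0.01069 W

Final answer: 0.01069 W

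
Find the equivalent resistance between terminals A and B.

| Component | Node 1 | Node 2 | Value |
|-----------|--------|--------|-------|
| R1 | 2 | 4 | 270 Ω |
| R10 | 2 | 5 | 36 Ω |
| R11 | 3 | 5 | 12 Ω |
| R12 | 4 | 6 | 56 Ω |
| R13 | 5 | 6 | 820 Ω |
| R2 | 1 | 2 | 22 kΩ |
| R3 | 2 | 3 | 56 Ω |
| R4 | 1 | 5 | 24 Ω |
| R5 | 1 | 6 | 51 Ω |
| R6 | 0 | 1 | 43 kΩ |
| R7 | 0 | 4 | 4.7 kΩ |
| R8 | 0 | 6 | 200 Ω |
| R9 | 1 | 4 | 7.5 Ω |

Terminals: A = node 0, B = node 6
The network is not a plain series/parallel combination. Inject a 1 A test current into terminal A (node 0) and return it from terminal B (node 6); then R_eq = V_A / (1 A).
Nodal analysis, taking node 6 as the 0 V reference.
Current source I_test pushes 1 A into node 0 and draws it out of node 6.
KCL at each unknown node (sum of currents leaving = 0; resistances in Ω):
  Node 0: (V_0 - V_1)/43000 + (V_0 - V_4)/4700 + (V_0 - 0)/200 - 1 = 0
  Node 1: (V_1 - V_0)/43000 + (V_1 - V_2)/22000 + (V_1 - V_5)/24 + (V_1 - 0)/51 + (V_1 - V_4)/7.5 = 0
  Node 2: (V_2 - V_1)/22000 + (V_2 - V_4)/270 + (V_2 - V_3)/56 + (V_2 - V_5)/36 = 0
  Node 3: (V_3 - V_2)/56 + (V_3 - V_5)/12 = 0
  Node 4: (V_4 - V_0)/4700 + (V_4 - V_1)/7.5 + (V_4 - V_2)/270 + (V_4 - 0)/56 = 0
  Node 5: (V_5 - V_1)/24 + (V_5 - V_2)/36 + (V_5 - V_3)/12 + (V_5 - 0)/820 = 0
Collecting terms (coefficients in siemens):
  0.005236·V_0 - 0.00002326·V_1 - 0.0002128·V_4 = 1
  0.1947·V_1 - 0.00002326·V_0 - 0.00004545·V_2 - 0.1333·V_4 - 0.04167·V_5 = 0
  0.04938·V_2 - 0.00004545·V_1 - 0.01786·V_3 - 0.003704·V_4 - 0.02778·V_5 = 0
  0.1012·V_3 - 0.01786·V_2 - 0.08333·V_5 = 0
  0.1551·V_4 - 0.0002128·V_0 - 0.1333·V_1 - 0.003704·V_2 = 0
  0.154·V_5 - 0.04167·V_1 - 0.02778·V_2 - 0.08333·V_3 = 0
Solving these 6 simultaneous equations (Gaussian elimination) gives:
  V_0 = 191 V, V_1 = 1.097 V, V_2 = 1.09 V, V_3 = 1.08 V
  V_4 = 1.231 V, V_5 = 1.078 V
R_eq = V_0 / 1 A = 191 Ω

Final answer: 191 Ω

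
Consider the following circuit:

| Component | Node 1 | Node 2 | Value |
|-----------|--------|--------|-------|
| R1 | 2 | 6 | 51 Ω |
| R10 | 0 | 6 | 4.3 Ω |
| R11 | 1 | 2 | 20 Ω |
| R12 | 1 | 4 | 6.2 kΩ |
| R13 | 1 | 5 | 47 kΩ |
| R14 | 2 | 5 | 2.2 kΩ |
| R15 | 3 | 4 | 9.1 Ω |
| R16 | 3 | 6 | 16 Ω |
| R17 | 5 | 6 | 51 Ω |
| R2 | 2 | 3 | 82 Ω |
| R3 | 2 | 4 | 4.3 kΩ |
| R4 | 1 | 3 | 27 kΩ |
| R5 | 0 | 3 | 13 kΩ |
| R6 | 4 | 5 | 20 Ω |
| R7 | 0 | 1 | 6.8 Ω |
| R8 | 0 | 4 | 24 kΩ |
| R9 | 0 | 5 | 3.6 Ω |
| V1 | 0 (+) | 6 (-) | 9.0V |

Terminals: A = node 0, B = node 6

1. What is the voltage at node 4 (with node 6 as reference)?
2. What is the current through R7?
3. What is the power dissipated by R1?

Nodal analysis, taking node 6 as the 0 V reference.
Source V1 fixes V_0 = 9 V.
KCL at each unknown node (sum of currents leaving = 0; resistances in Ω):
  Node 1: (V_1 - V_3)/27000 + (V_1 - 9)/6.8 + (V_1 - V_2)/20 + (V_1 - V_4)/6200 + (V_1 - V_5)/47000 = 0
  Node 2: (V_2 - 0)/51 + (V_2 - V_3)/82 + (V_2 - V_4)/4300 + (V_2 - V_1)/20 + (V_2 - V_5)/2200 = 0
  Node 3: (V_3 - V_2)/82 + (V_3 - V_1)/27000 + (V_3 - 9)/13000 + (V_3 - V_4)/9.1 + (V_3 - 0)/16 = 0
  Node 4: (V_4 - V_2)/4300 + (V_4 - V_5)/20 + (V_4 - 9)/24000 + (V_4 - V_1)/6200 + (V_4 - V_3)/9.1 = 0
  Node 5: (V_5 - V_4)/20 + (V_5 - 9)/3.6 + (V_5 - V_1)/47000 + (V_5 - V_2)/2200 + (V_5 - 0)/51 = 0
Collecting terms (coefficients in siemens):
  0.1973·V_1 - 0.05·V_2 - 0.00003704·V_3 - 0.0001613·V_4 - 0.00002128·V_5 = 1.324
  0.08249·V_2 - 0.05·V_1 - 0.0122·V_3 - 0.0002326·V_4 - 0.0004545·V_5 = 0
  0.1847·V_3 - 0.00003704·V_1 - 0.0122·V_2 - 0.1099·V_4 = 0.0006923
  0.1603·V_4 - 0.0001613·V_1 - 0.0002326·V_2 - 0.1099·V_3 - 0.05·V_5 = 0.000375
  0.3479·V_5 - 0.00002128·V_1 - 0.0004545·V_2 - 0.05·V_4 = 2.5
Solving these 5 simultaneous equations (Gaussian elimination) gives:
  V_1 = 8.086 V, V_2 = 5.415 V, V_3 = 3.092 V, V_4 = 4.587 V
  V_5 = 7.854 V
Part 1:
  Read off the nodal solution: V_4 = 4.587 V
Part 2:
  I_R7 = (V_0 - V_1)/R7 = (9 - 8.086)/6.8 = 0.1343 A
  Magnitude: I_R7 = 0.1343 A
Part 3:
  I_R1 = (V_2 - V_6)/R1 = (5.415 - 0)/51 = 0.1062 A
  P_R1 = I_R1² × R1 = (0.1062)² × 51 = 0.5749 W

Final answers:
1. V_4 = 4.587 V
2. I_R7 = 0.1343 A
3. P_R1 = 0.5749 W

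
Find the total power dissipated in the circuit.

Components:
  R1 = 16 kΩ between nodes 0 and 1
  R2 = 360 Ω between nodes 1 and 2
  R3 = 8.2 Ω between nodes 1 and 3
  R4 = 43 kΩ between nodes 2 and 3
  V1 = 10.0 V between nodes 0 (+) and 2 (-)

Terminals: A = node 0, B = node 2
Nodal analysis, taking node 2 as the 0 V reference.
Source V1 fixes V_0 = 10 V.
KCL at each unknown node (sum of currents leaving = 0; resistances in Ω):
  Node 1: (V_1 - 10)/16000 + (V_1 - 0)/360 + (V_1 - V_3)/8.2 = 0
  Node 3: (V_3 - V_1)/8.2 + (V_3 - 0)/43000 = 0
Collecting terms (coefficients in siemens):
  0.1248·V_1 - 0.122·V_3 = 0.000625
  0.122·V_3 - 0.122·V_1 = 0
Determinant D = (0.1248)(0.122) - (-0.122)(-0.122) = 0.0003493
V_1 = [(0.000625)(0.122) - (-0.122)(0)]/D = 0.2183 V
V_3 = [(0.1248)(0) - (0.000625)(-0.122)]/D = 0.2182 V
Power in each resistor, P = (ΔV)²/R:
  P_R1 = (10 - 0.2183)²/16000 = 0.00598 W
  P_R2 = (0.2183 - 0)²/360 = 0.0001323 W
  P_R3 = (0.2183 - 0.2182)²/8.2 = 0.0000000002112 W
  P_R4 = (0 - 0.2182)²/43000 = 0.000001107 W
P_total = P_R1 + P_R2 + P_R3 + P_R4 = 0.006114 W

Final answer: 0.006114 W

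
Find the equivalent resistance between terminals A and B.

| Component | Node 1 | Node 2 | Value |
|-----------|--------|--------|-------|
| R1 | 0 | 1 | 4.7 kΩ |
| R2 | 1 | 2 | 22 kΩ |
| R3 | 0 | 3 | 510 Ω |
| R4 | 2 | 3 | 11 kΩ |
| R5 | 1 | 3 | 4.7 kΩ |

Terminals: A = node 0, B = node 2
The network is not a plain series/parallel combination. Inject a 1 A test current into terminal A (node 0) and return it from terminal B (node 2); then R_eq = V_A / (1 A).
Nodal analysis, taking node 2 as the 0 V reference.
Current source I_test pushes 1 A into node 0 and draws it out of node 2.
KCL at each unknown node (sum of currents leaving = 0; resistances in Ω):
  Node 0: (V_0 - V_1)/4700 + (V_0 - V_3)/510 - 1 = 0
  Node 1: (V_1 - V_0)/4700 + (V_1 - 0)/22000 + (V_1 - V_3)/4700 = 0
  Node 3: (V_3 - V_0)/510 + (V_3 - V_1)/4700 + (V_3 - 0)/11000 = 0
Collecting terms (coefficients in siemens):
  0.002174·V_0 - 0.0002128·V_1 - 0.001961·V_3 = 1
  0.000471·V_1 - 0.0002128·V_0 - 0.0002128·V_3 = 0
  0.002264·V_3 - 0.001961·V_0 - 0.0002128·V_1 = 0
Solving these 3 simultaneous equations (Gaussian elimination) gives:
  V_0 = 7921 V, V_1 = 6973 V, V_3 = 7514 V
R_eq = V_0 / 1 A = 7921 Ω = 7.921 kΩ

Final answer: 7.921 kΩ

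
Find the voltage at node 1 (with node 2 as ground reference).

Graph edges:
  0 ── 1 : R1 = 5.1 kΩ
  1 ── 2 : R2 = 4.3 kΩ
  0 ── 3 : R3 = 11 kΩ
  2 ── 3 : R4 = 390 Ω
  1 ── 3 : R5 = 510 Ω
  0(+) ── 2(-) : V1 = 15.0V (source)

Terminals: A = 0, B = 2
Nodal analysis, taking node 2 as the 0 V reference.
Source V1 fixes V_0 = 15 V.
KCL at each unknown node (sum of currents leaving = 0; resistances in Ω):
  Node 1: (V_1 - 15)/5100 + (V_1 - 0)/4300 + (V_1 - V_3)/510 = 0
  Node 3: (V_3 - 15)/11000 + (V_3 - 0)/390 + (V_3 - V_1)/510 = 0
Collecting terms (coefficients in siemens):
  0.002389·V_1 - 0.001961·V_3 = 0.002941
  0.004616·V_3 - 0.001961·V_1 = 0.001364
Determinant D = (0.002389)(0.004616) - (-0.001961)(-0.001961) = 0.000007184
V_1 = [(0.002941)(0.004616) - (-0.001961)(0.001364)]/D = 2.262 V
V_3 = [(0.002389)(0.001364) - (0.002941)(-0.001961)]/D = 1.256 V
The requested potential is V_1 = 2.262 V.

Final answer: V_1 = 2.262 V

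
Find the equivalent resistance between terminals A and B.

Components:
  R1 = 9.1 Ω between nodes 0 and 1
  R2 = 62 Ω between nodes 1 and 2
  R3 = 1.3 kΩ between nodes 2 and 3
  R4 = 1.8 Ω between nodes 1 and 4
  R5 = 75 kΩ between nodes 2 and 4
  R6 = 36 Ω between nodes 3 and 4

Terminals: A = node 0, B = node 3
The network is not a plain series/parallel combination. Inject a 1 A test current into terminal A (node 0) and return it from terminal B (node 3); then R_eq = V_A / (1 A).
Nodal analysis, taking node 3 as the 0 V reference.
Current source I_test pushes 1 A into node 0 and draws it out of node 3.
KCL at each unknown node (sum of currents leaving = 0; resistances in Ω):
  Node 0: (V_0 - V_1)/9.1 - 1 = 0
  Node 1: (V_1 - V_0)/9.1 + (V_1 - V_2)/62 + (V_1 - V_4)/1.8 = 0
  Node 2: (V_2 - V_1)/62 + (V_2 - 0)/1300 + (V_2 - V_4)/75000 = 0
  Node 4: (V_4 - V_1)/1.8 + (V_4 - V_2)/75000 + (V_4 - 0)/36 = 0
Collecting terms (coefficients in siemens):
  0.1099·V_0 - 0.1099·V_1 = 1
  0.6816·V_1 - 0.1099·V_0 - 0.01613·V_2 - 0.5556·V_4 = 0
  0.01691·V_2 - 0.01613·V_1 - 0.00001333·V_4 = 0
  0.5833·V_4 - 0.5556·V_1 - 0.00001333·V_2 = 0
Solving these 4 simultaneous equations (Gaussian elimination) gives:
  V_0 = 45.88 V, V_1 = 36.78 V, V_2 = 35.1 V, V_4 = 35.03 V
R_eq = V_0 / 1 A = 45.88 Ω

Final answer: 45.88 Ω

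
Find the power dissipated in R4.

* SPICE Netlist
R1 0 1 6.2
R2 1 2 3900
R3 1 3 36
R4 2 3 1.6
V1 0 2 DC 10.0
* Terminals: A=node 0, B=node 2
Nodal analysis, taking node 2 as the 0 V reference.
Source V1 fixes V_0 = 10 V.
KCL at each unknown node (sum of currents leaving = 0; resistances in Ω):
  Node 1: (V_1 - 10)/6.2 + (V_1 - 0)/3900 + (V_1 - V_3)/36 = 0
  Node 3: (V_3 - V_1)/36 + (V_3 - 0)/1.6 = 0
Collecting terms (coefficients in siemens):
  0.1893·V_1 - 0.02778·V_3 = 1.613
  0.6528·V_3 - 0.02778·V_1 = 0
Determinant D = (0.1893)(0.6528) - (-0.02778)(-0.02778) = 0.1228
V_1 = [(1.613)(0.6528) - (-0.02778)(0)]/D = 8.573 V
V_3 = [(0.1893)(0) - (1.613)(-0.02778)]/D = 0.3648 V
I_R4 = (V_2 - V_3)/R4 = (0 - 0.3648)/1.6 = -0.228 A
P_R4 = I_R4² × R4 = (-0.228)² × 1.6 = 0.08317 W

Final answer: 0.08317 W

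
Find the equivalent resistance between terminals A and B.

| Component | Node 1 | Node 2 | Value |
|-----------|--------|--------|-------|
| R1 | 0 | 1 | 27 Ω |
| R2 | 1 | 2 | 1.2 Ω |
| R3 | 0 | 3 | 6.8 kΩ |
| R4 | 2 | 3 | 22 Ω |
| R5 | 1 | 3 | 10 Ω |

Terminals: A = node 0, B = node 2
The network is not a plain series/parallel combination. Inject a 1 A test current into terminal A (node 0) and return it from terminal B (node 2); then R_eq = V_A / (1 A).
Nodal analysis, taking node 2 as the 0 V reference.
Current source I_test pushes 1 A into node 0 and draws it out of node 2.
KCL at each unknown node (sum of currents leaving = 0; resistances in Ω):
  Node 0: (V_0 - V_1)/27 + (V_0 - V_3)/6800 - 1 = 0
  Node 1: (V_1 - V_0)/27 + (V_1 - 0)/1.2 + (V_1 - V_3)/10 = 0
  Node 3: (V_3 - V_0)/6800 + (V_3 - V_1)/10 + (V_3 - 0)/22 = 0
Collecting terms (coefficients in siemens):
  0.03718·V_0 - 0.03704·V_1 - 0.0001471·V_3 = 1
  0.9704·V_1 - 0.03704·V_0 - 0.1·V_3 = 0
  0.1456·V_3 - 0.0001471·V_0 - 0.1·V_1 = 0
Solving these 3 simultaneous equations (Gaussian elimination) gives:
  V_0 = 28.05 V, V_1 = 1.155 V, V_3 = 0.8217 V
R_eq = V_0 / 1 A = 28.05 Ω

Final answer: 28.05 Ω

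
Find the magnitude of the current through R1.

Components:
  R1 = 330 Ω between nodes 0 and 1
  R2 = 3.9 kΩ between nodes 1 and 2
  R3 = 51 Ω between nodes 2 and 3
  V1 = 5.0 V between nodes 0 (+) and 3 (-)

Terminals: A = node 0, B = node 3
Nodal analysis, taking node 3 as the 0 V reference.
Source V1 fixes V_0 = 5 V.
KCL at each unknown node (sum of currents leaving = 0; resistances in Ω):
  Node 1: (V_1 - 5)/330 + (V_1 - V_2)/3900 = 0
  Node 2: (V_2 - V_1)/3900 + (V_2 - 0)/51 = 0
Collecting terms (coefficients in siemens):
  0.003287·V_1 - 0.0002564·V_2 = 0.01515
  0.01986·V_2 - 0.0002564·V_1 = 0
Determinant D = (0.003287)(0.01986) - (-0.0002564)(-0.0002564) = 0.00006522
V_1 = [(0.01515)(0.01986) - (-0.0002564)(0)]/D = 4.615 V
V_2 = [(0.003287)(0) - (0.01515)(-0.0002564)]/D = 0.05957 V
I_R1 = (V_0 - V_1)/R1 = (5 - 4.615)/330 = 0.001168 A
|I_R1| = 0.001168 A

Final answer: |I_R1| = 0.001168 A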